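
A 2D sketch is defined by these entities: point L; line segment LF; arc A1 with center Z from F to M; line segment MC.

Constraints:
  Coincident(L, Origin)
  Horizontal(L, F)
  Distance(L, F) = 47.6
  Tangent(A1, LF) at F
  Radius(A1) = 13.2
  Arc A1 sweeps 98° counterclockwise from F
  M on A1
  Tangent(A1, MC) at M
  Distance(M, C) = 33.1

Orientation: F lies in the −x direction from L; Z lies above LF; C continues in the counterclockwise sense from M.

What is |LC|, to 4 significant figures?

61.79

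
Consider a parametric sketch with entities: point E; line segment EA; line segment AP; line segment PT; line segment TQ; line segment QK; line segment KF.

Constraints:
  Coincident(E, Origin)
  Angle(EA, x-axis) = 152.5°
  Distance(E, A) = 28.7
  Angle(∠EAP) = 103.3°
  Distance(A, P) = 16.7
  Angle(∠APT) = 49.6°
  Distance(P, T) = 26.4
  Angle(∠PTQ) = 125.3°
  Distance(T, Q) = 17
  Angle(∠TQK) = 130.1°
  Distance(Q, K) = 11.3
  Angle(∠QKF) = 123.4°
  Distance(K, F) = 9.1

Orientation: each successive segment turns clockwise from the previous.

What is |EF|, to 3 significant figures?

30.4

E is at the origin; EA runs at 152.5° with length 28.7, so A = (-25.5, 13.3). ∠EAP = 103.3° gives AP at 75.8° from the x-axis; with |AP| = 16.7, P = (-21.4, 29.4). ∠APT = 49.6° gives PT at -54.6° from the x-axis; with |PT| = 26.4, T = (-6.07, 7.92). ∠PTQ = 125.3° gives TQ at -109° from the x-axis; with |TQ| = 17.0, Q = (-11.7, -8.12). ∠TQK = 130.1° gives QK at -159° from the x-axis; with |QK| = 11.3, K = (-22.2, -12.1). ∠QKF = 123.4° gives KF at 144° from the x-axis; with |KF| = 9.1, F = (-29.6, -6.81). Then |EF| = |F − E| = 30.4.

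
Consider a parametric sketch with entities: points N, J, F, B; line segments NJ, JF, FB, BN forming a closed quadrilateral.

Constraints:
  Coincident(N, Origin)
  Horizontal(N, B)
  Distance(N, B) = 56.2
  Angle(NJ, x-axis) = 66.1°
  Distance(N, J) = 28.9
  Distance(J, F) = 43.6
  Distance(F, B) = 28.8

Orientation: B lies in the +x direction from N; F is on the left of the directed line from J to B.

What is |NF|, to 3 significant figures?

62.3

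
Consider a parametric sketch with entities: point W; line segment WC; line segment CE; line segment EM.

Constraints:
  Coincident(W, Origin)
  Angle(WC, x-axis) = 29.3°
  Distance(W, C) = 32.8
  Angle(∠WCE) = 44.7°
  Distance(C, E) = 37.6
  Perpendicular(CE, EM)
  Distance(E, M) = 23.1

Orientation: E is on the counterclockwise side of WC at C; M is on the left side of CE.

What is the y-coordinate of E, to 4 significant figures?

26.04

W is at the origin; WC runs at 29.3° with length 32.8, so C = 32.8·(cos 29.3°, sin 29.3°) = (28.60, 16.05). ∠WCE = 44.7°, so CE runs at 29.3° + (180° − 44.7°) = 164.6° from the x-axis; with |CE| = 37.6, E = C + 37.6·(cos 164.6°, sin 164.6°) = (-7.646, 26.04). So E.y = 26.04.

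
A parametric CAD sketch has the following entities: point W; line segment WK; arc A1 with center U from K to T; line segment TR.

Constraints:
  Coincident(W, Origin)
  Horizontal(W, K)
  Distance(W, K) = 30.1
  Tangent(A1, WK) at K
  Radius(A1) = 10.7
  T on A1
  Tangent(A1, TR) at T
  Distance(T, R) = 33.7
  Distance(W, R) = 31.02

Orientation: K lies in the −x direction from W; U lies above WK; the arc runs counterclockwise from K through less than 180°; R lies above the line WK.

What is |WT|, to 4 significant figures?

22.00

W is at the origin; WK is horizontal with |WK| = 30.1 and K on the −x side, so K = (-30.10, 0.000). Since A1 is tangent to WK there, UK ⟂ WK, so U = K + (0, 10.7) = (-30.10, 10.70). Since UT ⟂ TR (tangency), |UR| = √(10.7² + 33.7²) = 35.36 regardless of where T sits on A1. So R lies on both circle(W, 31.02) and circle(U, 35.36); the above-WK intersection is R = (-1.149, 31.00). T is the foot of the tangent from R: T = (-21.59, 4.209).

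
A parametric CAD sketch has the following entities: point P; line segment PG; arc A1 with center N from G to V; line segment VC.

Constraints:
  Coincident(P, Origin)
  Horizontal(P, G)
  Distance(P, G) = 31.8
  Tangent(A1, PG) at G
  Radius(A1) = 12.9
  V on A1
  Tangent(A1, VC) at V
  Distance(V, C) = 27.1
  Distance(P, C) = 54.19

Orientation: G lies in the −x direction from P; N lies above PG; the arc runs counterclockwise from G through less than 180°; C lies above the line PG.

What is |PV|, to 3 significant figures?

27.9

P is at the origin; PG is horizontal with |PG| = 31.8 and G on the −x side, so G = (-31.8, 0.00). The tangent condition forces NG to be normal to PG, so N = G + (0, 12.9) = (-31.8, 12.9). Since NV ⟂ VC (tangency), |NC| = √(12.9² + 27.1²) = 30.0 regardless of where V sits on A1. So C lies on both circle(P, 54.19) and circle(N, 30.0); the above-PG intersection is C = (-33.1, 42.9). V is the foot of the tangent from C: V = (-20.4, 19.0).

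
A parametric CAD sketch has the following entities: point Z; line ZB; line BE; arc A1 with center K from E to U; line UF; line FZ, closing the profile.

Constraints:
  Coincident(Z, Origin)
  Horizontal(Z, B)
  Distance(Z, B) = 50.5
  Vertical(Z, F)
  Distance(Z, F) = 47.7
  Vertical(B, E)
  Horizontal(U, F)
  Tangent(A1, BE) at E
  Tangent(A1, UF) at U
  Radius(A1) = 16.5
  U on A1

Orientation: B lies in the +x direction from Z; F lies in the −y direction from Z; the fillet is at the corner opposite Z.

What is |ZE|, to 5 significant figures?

59.361

Z is at the origin; ZB is horizontal with |ZB| = 50.5 and B on the +x side, so B = (50.500, 0.0000). Z and F share the same x with |ZF| = 47.7 and F on the −y side, so F = (0.0000, -47.700). The virtual corner opposite Z is at (50.500, -47.700). The tangent condition forces KE to be normal to BE and A1 meets UF tangentially, so KU is at right angles to UF, with radius 16.5, so the center K sits 16.5 in from both sides at K = (34.000, -31.200). That places the tangent points at E = (50.500, -31.200) on BE and U = (34.000, -47.700) on UF. Then |ZE| = |E − Z| = 59.361.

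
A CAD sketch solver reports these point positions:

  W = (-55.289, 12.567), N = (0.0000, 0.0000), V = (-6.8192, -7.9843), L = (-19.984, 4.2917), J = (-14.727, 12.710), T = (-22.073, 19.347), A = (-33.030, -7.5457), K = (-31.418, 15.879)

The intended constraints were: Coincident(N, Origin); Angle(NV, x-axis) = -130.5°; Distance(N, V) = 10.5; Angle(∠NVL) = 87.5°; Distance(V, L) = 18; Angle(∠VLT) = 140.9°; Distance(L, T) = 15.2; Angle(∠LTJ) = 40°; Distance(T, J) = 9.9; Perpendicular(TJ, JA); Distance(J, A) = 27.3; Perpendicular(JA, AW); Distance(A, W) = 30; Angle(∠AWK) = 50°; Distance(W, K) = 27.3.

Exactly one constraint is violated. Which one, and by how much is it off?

Distance(W, K) = 27.3 — off by 3.20.

N = (0.00, 0.00) ✓; NV at -130.5° ✓; |NV| = 10.50 ✓; ∠NVL = 87.50° ✓; |VL| = 18.00 ✓; ∠VLT = 140.9° ✓; |LT| = 15.20 ✓; ∠LTJ = 40.00° ✓; |TJ| = 9.900 ✓; ∠(TJ, JA) = 90.00° ✓; |JA| = 27.30 ✓; ∠(JA, AW) = 90.00° ✓; |AW| = 30.00 ✓; ∠AWK = 50.00° ✓; |WK| = 24.10 ✗.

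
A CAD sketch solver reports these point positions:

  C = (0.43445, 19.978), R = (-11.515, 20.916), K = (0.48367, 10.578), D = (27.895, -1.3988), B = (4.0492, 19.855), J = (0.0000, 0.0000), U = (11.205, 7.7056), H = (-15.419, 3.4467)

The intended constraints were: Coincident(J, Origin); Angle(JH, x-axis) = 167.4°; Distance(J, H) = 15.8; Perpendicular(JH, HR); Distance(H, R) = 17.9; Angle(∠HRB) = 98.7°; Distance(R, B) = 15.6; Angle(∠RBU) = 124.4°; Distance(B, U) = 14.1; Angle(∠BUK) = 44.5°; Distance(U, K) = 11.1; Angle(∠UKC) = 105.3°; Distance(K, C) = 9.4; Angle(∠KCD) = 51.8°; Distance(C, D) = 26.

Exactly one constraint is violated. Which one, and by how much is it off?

Distance(C, D) = 26 — off by 8.80.

J = (0.00, 0.00) ✓; JH at 167.4° ✓; |JH| = 15.80 ✓; ∠(JH, HR) = 90.00° ✓; |HR| = 17.90 ✓; ∠HRB = 98.70° ✓; |RB| = 15.60 ✓; ∠RBU = 124.4° ✓; |BU| = 14.10 ✓; ∠BUK = 44.50° ✓; |UK| = 11.10 ✓; ∠UKC = 105.3° ✓; |KC| = 9.400 ✓; ∠KCD = 51.80° ✓; |CD| = 34.80 ✗.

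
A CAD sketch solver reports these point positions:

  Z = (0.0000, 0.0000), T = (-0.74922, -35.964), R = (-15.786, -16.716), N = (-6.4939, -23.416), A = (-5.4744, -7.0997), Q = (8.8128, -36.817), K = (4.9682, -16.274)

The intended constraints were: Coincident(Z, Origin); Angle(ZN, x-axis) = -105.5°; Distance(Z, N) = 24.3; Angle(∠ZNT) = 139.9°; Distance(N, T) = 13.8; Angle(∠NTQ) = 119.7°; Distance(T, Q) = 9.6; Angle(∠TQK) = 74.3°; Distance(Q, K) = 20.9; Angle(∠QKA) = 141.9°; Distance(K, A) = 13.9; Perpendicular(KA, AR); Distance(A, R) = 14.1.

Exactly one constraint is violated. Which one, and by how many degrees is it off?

Perpendicular(KA, AR) — off by 5.70°.

Z = (0.00, 0.00) ✓; ZN at -105.5° ✓; |ZN| = 24.30 ✓; ∠ZNT = 139.9° ✓; |NT| = 13.80 ✓; ∠NTQ = 119.7° ✓; |TQ| = 9.600 ✓; ∠TQK = 74.30° ✓; |QK| = 20.90 ✓; ∠QKA = 141.9° ✓; |KA| = 13.90 ✓; ∠(KA, AR) = 84.30° ✗; |AR| = 14.10 ✓.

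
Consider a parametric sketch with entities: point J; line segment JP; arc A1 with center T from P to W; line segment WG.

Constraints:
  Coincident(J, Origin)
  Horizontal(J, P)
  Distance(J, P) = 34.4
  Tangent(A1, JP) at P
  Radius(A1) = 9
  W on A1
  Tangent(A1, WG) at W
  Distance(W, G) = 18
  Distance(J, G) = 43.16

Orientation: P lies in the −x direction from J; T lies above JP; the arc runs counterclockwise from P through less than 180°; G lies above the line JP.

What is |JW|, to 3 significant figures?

28.6

Checks: |TW| = 9.000 ✓; ∠(TW, WG) = 90.00° ✓; |WG| = 18.00 ✓; |JG| = 43.16 ✓.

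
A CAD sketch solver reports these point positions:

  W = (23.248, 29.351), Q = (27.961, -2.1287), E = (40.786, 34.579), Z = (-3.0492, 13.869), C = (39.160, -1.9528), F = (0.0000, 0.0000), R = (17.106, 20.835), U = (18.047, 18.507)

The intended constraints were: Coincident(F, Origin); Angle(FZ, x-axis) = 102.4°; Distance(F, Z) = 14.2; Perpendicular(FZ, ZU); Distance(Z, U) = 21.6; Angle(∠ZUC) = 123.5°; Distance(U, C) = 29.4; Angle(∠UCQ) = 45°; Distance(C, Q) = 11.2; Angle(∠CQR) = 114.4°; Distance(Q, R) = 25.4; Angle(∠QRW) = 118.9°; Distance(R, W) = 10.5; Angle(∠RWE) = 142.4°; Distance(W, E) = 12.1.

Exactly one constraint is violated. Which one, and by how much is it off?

Distance(W, E) = 12.1 — off by 6.20.

F = (0.00, 0.00) ✓; FZ at 102.4° ✓; |FZ| = 14.20 ✓; ∠(FZ, ZU) = 90.00° ✓; |ZU| = 21.60 ✓; ∠ZUC = 123.5° ✓; |UC| = 29.40 ✓; ∠UCQ = 45.00° ✓; |CQ| = 11.20 ✓; ∠CQR = 114.4° ✓; |QR| = 25.40 ✓; ∠QRW = 118.9° ✓; |RW| = 10.50 ✓; ∠RWE = 142.4° ✓; |WE| = 18.30 ✗.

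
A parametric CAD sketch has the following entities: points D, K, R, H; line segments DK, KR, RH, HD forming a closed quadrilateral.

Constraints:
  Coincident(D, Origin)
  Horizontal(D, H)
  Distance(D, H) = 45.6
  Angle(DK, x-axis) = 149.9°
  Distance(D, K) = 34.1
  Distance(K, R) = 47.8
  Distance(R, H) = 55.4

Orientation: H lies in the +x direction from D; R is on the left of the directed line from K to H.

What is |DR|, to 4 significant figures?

44.31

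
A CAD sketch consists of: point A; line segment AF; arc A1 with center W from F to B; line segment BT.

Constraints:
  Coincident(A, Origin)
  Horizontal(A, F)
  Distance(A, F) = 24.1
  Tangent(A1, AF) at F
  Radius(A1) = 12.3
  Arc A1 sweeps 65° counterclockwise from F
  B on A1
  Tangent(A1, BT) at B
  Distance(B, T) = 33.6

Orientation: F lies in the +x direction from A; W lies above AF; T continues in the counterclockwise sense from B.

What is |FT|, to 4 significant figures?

45.31

A is at the origin; AF is horizontal with |AF| = 24.1 and F on the +x side, so F = (24.10, 0.000). Since A1 is tangent to AF there, WF ⟂ AF, so W = F + (0, 12.3) = (24.10, 12.30). On A1, F sits at bearing -90° from W; a 65° counterclockwise sweep puts B at bearing -25°, so B = W + 12.3·(cos -25°, sin -25°) = (35.25, 7.102). Since A1 is tangent to BT there, WB ⟂ BT, so BT runs along (−sin -25°, cos -25°); with |BT| = 33.6, T = (49.45, 37.55). Then |FT| = |T − F| = 45.31.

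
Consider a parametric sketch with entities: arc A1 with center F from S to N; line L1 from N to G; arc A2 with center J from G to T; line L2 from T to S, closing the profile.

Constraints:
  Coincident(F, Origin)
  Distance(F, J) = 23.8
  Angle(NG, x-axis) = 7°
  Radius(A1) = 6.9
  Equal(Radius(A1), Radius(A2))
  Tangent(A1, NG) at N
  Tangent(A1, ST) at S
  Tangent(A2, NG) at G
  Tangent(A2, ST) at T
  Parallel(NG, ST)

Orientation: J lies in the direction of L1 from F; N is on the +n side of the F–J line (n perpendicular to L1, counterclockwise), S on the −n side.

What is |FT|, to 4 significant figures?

24.78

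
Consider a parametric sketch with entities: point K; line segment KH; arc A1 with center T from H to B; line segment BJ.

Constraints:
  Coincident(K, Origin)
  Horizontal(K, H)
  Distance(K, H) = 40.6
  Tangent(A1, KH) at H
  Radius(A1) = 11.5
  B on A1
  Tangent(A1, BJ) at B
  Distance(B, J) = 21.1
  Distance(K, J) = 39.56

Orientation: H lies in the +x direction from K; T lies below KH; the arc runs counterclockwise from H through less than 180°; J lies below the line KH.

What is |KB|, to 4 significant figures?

30.77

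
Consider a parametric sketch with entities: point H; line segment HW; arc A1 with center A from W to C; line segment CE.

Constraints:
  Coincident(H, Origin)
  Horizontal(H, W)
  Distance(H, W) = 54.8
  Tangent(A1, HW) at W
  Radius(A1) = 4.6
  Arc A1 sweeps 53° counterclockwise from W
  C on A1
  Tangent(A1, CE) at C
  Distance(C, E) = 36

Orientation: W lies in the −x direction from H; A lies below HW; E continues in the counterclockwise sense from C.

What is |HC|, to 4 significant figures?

58.50

H is at the origin; HW is horizontal with |HW| = 54.8 and W on the −x side, so W = (-54.80, 0.000). The tangent condition forces AW to be normal to HW, so A = W + (0, -4.6) = (-54.80, -4.600). On A1, W sits at bearing 90° from A; a 53° counterclockwise sweep puts C at bearing 143°, so C = A + 4.6·(cos 143°, sin 143°) = (-58.47, -1.832). Then |HC| = |C − H| = 58.50.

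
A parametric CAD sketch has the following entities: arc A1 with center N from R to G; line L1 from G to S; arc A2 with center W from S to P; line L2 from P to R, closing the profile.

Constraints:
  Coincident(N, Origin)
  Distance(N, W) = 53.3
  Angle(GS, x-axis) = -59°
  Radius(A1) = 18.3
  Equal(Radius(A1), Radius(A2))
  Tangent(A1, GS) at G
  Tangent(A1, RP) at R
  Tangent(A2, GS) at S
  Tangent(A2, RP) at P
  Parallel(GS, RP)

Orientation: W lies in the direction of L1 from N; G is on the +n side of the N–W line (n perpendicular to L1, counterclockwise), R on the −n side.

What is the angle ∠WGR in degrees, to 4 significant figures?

71.05°

The slot axis is L1's direction at -59.0°, so u = (cos -59.0°, sin -59.0°) = (0.5150, -0.8572) and n = (−sin -59.0°, cos -59.0°) = (0.8572, 0.5150). N is at the origin and W lies 53.3 along u from N, so W = 53.3·u = (27.45, -45.69). Tangency of A1 to both parallel lines with radius 18.3 puts G and R at N ± 18.3·n: G = (15.69, 9.425), R = (-15.69, -9.425). Then cos ∠WGR = GW·GR / (|GW||GR|), giving 71.05°.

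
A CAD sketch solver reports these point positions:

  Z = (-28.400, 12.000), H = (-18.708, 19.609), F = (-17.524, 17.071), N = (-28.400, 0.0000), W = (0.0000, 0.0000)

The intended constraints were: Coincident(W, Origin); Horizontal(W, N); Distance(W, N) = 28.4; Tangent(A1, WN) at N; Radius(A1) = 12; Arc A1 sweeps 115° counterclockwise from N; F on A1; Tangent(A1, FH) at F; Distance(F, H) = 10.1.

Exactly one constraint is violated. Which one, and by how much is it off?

Distance(F, H) = 10.1 — off by 7.30.

W = (0.00, 0.00) ✓; W.y = 0.00, N.y = 0.00 ✓; |WN| = 28.40 ✓; ∠(ZN, NW) = 90.00° ✓; |ZN| = 12.00 ✓; bearing(Z→F) − bearing(Z→N) = 115.0° ✓; |ZF| = 12.00 ✓; ∠(ZF, FH) = 89.99° ✓; |FH| = 2.801 ✗.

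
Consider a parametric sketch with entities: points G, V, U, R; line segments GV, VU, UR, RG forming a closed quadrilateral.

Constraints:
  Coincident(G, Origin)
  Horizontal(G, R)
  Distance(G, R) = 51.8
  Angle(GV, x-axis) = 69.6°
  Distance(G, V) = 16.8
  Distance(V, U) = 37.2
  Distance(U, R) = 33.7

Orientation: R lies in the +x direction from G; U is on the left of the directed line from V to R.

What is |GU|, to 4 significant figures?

50.54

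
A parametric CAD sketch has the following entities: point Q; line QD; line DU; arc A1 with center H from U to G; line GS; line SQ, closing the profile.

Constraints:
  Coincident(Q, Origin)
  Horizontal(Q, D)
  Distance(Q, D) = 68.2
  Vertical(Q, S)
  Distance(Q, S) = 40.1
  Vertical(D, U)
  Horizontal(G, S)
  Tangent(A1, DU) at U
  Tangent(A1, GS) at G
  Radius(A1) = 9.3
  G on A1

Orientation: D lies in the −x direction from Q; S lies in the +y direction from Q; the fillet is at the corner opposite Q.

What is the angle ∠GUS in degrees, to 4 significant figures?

37.23°

Q is at the origin; Q and D share the same y with |QD| = 68.2 and D on the −x side, so D = (-68.20, 0.000). Q and S share the same x with |QS| = 40.1 and S on the +y side, so S = (0.000, 40.10). The virtual corner opposite Q is at (-68.20, 40.10). Tangency of A1 to DU means the radius HU is perpendicular to DU and since A1 is tangent to GS there, HG ⟂ GS, with radius 9.3, so the center H sits 9.3 in from both sides at H = (-58.90, 30.80). That places the tangent points at U = (-68.20, 30.80) on DU and G = (-58.90, 40.10) on GS. Then cos ∠GUS = UG·US / (|UG||US|), giving 37.23°.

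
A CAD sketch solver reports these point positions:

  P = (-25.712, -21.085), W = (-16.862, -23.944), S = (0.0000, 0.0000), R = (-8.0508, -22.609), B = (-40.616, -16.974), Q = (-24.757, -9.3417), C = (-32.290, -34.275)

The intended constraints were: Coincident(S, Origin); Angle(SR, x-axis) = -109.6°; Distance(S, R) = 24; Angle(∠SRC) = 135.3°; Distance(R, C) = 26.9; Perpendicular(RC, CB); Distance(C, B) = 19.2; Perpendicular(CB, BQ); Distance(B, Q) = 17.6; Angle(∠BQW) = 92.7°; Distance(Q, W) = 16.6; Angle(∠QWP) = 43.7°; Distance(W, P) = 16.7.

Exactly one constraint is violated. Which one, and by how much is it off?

Distance(W, P) = 16.7 — off by 7.40.

S = (0.00, 0.00) ✓; SR at -109.6° ✓; |SR| = 24.00 ✓; ∠SRC = 135.3° ✓; |RC| = 26.90 ✓; ∠(RC, CB) = 90.00° ✓; |CB| = 19.20 ✓; ∠(CB, BQ) = 90.00° ✓; |BQ| = 17.60 ✓; ∠BQW = 92.70° ✓; |QW| = 16.60 ✓; ∠QWP = 43.70° ✓; |WP| = 9.300 ✗.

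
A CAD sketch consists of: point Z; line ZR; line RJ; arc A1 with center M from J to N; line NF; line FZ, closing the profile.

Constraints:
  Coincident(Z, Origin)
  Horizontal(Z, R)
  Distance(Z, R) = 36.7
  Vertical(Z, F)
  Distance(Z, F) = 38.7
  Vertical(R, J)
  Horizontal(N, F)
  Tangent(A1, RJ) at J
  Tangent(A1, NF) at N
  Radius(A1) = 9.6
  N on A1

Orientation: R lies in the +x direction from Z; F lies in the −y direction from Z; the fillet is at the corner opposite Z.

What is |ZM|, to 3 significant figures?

39.8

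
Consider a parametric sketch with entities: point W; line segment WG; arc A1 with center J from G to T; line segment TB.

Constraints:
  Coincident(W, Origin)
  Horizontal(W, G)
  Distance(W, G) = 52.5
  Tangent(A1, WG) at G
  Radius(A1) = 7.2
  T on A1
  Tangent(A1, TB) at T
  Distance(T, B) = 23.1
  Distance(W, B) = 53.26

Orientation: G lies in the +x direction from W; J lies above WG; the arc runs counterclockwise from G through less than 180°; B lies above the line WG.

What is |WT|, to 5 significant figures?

59.344

Checks: ∠(JG, GW) = 90.00° ✓; |JT| = 7.200 ✓; ∠(JT, TB) = 90.00° ✓; |TB| = 23.10 ✓; |WB| = 53.26 ✓.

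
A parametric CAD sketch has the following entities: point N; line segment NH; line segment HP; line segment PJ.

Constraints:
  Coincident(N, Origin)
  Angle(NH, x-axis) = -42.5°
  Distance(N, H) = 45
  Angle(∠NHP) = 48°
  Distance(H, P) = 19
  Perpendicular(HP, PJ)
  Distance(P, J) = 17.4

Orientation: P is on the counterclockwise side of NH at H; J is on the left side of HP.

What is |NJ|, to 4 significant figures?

19.51

N is at the origin; NH runs at -42.5° with length 45.0, so H = 45.0·(cos -42.5°, sin -42.5°) = (33.18, -30.40). ∠NHP = 48.0°, so HP runs at -42.5° + (180° − 48.0°) = 89.50° from the x-axis; with |HP| = 19.0, P = H + 19.0·(cos 89.50°, sin 89.50°) = (33.34, -11.40). HP ⟂ PJ; with |PJ| = 17.4 on the left of HP, J = P + 17.4·(-1.000, 0.008727) = (15.94, -11.25). Then |NJ| = |J − N| = 19.51.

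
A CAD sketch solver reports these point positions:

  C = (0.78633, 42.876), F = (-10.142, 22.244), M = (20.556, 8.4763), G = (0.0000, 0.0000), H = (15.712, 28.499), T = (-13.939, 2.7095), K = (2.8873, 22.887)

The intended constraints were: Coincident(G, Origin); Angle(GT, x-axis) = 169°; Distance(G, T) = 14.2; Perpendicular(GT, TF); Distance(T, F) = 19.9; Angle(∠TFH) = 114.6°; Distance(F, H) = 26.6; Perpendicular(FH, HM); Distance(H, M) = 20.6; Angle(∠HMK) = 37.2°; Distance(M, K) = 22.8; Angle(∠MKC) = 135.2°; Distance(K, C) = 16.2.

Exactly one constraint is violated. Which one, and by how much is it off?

Distance(K, C) = 16.2 — off by 3.90.

G = (0.00, 0.00) ✓; GT at 169.0° ✓; |GT| = 14.20 ✓; ∠(GT, TF) = 90.00° ✓; |TF| = 19.90 ✓; ∠TFH = 114.6° ✓; |FH| = 26.60 ✓; ∠(FH, HM) = 90.00° ✓; |HM| = 20.60 ✓; ∠HMK = 37.20° ✓; |MK| = 22.80 ✓; ∠MKC = 135.2° ✓; |KC| = 20.10 ✗.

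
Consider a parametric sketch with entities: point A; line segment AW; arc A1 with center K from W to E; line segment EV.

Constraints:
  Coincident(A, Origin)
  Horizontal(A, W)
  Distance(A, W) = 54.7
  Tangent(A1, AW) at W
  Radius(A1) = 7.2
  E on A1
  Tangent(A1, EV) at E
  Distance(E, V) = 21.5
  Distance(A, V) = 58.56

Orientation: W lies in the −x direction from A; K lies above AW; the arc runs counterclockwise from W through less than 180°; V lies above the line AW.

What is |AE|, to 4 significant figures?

48.27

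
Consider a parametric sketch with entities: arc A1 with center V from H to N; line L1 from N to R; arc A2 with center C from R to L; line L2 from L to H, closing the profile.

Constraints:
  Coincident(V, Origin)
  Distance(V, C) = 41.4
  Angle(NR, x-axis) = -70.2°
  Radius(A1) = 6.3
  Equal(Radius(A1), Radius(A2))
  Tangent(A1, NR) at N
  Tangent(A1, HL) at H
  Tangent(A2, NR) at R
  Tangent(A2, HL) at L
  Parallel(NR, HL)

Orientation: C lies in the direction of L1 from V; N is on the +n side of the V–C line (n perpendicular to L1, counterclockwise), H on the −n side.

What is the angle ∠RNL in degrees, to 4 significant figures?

16.93°

The slot axis is L1's direction at -70.2°, so u = (cos -70.2°, sin -70.2°) = (0.3387, -0.9409) and n = (−sin -70.2°, cos -70.2°) = (0.9409, 0.3387). V is at the origin and C lies 41.4 along u from V, so C = 41.4·u = (14.02, -38.95). Tangency of A1 to both parallel lines with radius 6.3 puts N and H at V ± 6.3·n: N = (5.928, 2.134), H = (-5.928, -2.134). Equal radii place R and L the same way about C: R = C + 6.3·n = (19.95, -36.82), L = C − 6.3·n = (8.096, -41.09). Then cos ∠RNL = NR·NL / (|NR||NL|), giving 16.93°.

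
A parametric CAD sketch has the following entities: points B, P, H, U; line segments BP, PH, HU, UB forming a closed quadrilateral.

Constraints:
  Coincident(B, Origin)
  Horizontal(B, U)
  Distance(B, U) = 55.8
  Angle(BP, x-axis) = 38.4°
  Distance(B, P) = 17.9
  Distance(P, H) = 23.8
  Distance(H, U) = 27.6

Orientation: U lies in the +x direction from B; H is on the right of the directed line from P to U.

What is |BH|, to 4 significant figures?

30.05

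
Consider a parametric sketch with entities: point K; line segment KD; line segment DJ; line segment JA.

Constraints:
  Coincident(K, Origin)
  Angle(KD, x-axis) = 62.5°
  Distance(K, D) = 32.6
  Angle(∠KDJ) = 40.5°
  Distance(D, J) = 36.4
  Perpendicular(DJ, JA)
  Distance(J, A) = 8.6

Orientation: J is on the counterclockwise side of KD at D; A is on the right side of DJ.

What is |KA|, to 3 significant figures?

32.0

∠KDJ = 40.5°, so DJ runs at 62.5° + (180° − 40.5°) = 202° from the x-axis; with |DJ| = 36.4, J = D + 36.4·(cos 202°, sin 202°) = (-18.7, 15.3). DJ is perpendicular to JA; with |JA| = 8.6 on the right of DJ, A = J + 8.6·(-0.375, 0.927) = (-21.9, 23.3). Then |KA| = |A − K| = 32.0.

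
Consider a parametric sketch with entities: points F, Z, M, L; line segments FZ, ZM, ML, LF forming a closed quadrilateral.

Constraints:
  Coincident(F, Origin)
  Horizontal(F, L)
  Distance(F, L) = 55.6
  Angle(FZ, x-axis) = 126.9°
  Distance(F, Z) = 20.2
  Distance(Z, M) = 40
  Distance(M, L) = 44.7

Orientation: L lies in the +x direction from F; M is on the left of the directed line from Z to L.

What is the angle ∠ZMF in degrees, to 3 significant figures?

29.1°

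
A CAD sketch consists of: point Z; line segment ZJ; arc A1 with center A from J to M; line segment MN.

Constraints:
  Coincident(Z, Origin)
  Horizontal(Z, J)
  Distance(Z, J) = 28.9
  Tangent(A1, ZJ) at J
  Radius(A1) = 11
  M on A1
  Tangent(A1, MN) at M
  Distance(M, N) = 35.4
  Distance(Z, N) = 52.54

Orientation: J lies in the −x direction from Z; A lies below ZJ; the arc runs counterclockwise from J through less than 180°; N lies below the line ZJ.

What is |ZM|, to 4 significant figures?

41.87

Checks: |AM| = 11.00 ✓; ∠(AM, MN) = 90.00° ✓; |MN| = 35.40 ✓; |ZN| = 52.54 ✓.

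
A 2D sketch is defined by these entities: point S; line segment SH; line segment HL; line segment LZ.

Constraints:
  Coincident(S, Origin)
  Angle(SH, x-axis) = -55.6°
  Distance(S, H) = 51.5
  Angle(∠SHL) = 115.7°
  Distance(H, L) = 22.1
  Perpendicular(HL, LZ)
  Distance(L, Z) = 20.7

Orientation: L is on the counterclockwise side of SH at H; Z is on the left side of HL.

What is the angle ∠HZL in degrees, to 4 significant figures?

46.87°

∠SHL = 115.7°, so HL runs at -55.6° + (180° − 115.7°) = 8.700° from the x-axis; with |HL| = 22.1, L = H + 22.1·(cos 8.700°, sin 8.700°) = (50.94, -39.15). HL ⟂ LZ; with |LZ| = 20.7 on the left of HL, Z = L + 20.7·(-0.1513, 0.9885) = (47.81, -18.69). Then cos ∠HZL = ZH·ZL / (|ZH||ZL|), giving 46.87°.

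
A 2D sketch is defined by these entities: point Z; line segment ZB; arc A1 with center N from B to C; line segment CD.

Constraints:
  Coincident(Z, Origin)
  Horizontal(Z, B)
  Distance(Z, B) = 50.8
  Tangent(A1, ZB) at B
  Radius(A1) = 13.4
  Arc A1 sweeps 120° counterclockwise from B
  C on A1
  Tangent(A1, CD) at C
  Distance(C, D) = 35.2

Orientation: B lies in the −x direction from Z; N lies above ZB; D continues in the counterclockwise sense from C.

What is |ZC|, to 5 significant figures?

44.049

Tangency of A1 to ZB means the radius NB is perpendicular to ZB, so N = B + (0, 13.4) = (-50.800, 13.400). On A1, B sits at bearing -90° from N; a 120° counterclockwise sweep puts C at bearing 30°, so C = N + 13.4·(cos 30°, sin 30°) = (-39.195, 20.100). Then |ZC| = |C − Z| = 44.049.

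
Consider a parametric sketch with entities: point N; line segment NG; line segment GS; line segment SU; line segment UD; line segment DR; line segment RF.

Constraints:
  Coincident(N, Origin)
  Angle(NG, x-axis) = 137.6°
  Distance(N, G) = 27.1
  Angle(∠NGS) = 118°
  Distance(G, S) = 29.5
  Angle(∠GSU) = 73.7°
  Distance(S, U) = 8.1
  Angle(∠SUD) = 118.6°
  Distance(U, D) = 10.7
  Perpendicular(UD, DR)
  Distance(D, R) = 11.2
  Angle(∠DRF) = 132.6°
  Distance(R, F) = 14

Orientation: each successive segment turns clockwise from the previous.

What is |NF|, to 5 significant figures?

50.515

N is at the origin; NG runs at 137.6° with length 27.1, so G = (-20.012, 18.274). ∠NGS = 118.0° gives GS at 75.600° from the x-axis; with |GS| = 29.5, S = (-12.676, 46.847). ∠GSU = 73.7° gives SU at -30.700° from the x-axis; with |SU| = 8.1, U = (-5.7110, 42.711). ∠SUD = 118.6° gives UD at -92.100° from the x-axis; with |UD| = 10.7, D = (-6.1031, 32.019). The perpendicularity gives DR at right angles to UD, so DR runs at 177.90°; with |DR| = 11.2, R = (-17.296, 32.429). ∠DRF = 132.6° gives RF at 130.50° from the x-axis; with |RF| = 14.0, F = (-26.388, 43.075). Then |NF| = |F − N| = 50.515.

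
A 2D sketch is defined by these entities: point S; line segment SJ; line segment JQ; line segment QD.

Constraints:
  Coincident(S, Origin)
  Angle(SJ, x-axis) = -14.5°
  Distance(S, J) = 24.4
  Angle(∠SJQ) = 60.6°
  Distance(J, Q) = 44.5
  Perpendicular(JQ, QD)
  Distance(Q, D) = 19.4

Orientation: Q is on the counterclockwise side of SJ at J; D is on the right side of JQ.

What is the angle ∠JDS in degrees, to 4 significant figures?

27.79°

S is at the origin; SJ runs at -14.5° with length 24.4, so J = 24.4·(cos -14.5°, sin -14.5°) = (23.62, -6.109). ∠SJQ = 60.6°, so JQ runs at -14.5° + (180° − 60.6°) = 104.9° from the x-axis; with |JQ| = 44.5, Q = J + 44.5·(cos 104.9°, sin 104.9°) = (12.18, 36.89). JQ ⟂ QD; with |QD| = 19.4 on the right of JQ, D = Q + 19.4·(0.9664, 0.2571) = (30.93, 41.88). Then cos ∠JDS = DJ·DS / (|DJ||DS|), giving 27.79°.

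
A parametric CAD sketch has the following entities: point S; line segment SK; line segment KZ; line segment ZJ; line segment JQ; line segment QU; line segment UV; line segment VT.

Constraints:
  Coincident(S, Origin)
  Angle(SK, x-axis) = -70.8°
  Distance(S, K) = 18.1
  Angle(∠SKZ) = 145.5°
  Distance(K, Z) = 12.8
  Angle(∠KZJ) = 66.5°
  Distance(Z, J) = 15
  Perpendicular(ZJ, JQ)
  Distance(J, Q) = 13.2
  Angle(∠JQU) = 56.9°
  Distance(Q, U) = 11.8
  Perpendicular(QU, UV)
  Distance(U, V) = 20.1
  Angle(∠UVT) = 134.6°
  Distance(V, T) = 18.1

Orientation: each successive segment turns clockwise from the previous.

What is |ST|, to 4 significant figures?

37.49

S is at the origin; SK runs at -70.8° with length 18.1, so K = (5.952, -17.09). ∠SKZ = 145.5° gives KZ at -105.3° from the x-axis; with |KZ| = 12.8, Z = (2.575, -29.44). ∠KZJ = 66.5° gives ZJ at 141.2° from the x-axis; with |ZJ| = 15.0, J = (-9.115, -20.04). ZJ ⟂ JQ, so JQ runs at 51.20°; with |JQ| = 13.2, Q = (-0.8440, -9.753). ∠JQU = 56.9° gives QU at -71.90° from the x-axis; with |QU| = 11.8, U = (2.822, -20.97). QU ⟂ UV, so UV runs at -161.9°; with |UV| = 20.1, V = (-16.28, -27.21). ∠UVT = 134.6° gives VT at 152.7° from the x-axis; with |VT| = 18.1, T = (-32.37, -18.91). Then |ST| = |T − S| = 37.49.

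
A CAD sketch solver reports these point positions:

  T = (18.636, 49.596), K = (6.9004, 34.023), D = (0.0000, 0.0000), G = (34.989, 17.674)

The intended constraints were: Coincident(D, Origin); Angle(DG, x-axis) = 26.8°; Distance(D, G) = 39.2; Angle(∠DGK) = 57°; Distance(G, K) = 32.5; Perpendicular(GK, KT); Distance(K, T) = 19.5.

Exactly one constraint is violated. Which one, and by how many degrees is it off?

Perpendicular(GK, KT) — off by 6.80°.

D = (0.00, 0.00) ✓; DG at 26.80° ✓; |DG| = 39.20 ✓; ∠DGK = 57.00° ✓; |GK| = 32.50 ✓; ∠(GK, KT) = 96.80° ✗; |KT| = 19.50 ✓.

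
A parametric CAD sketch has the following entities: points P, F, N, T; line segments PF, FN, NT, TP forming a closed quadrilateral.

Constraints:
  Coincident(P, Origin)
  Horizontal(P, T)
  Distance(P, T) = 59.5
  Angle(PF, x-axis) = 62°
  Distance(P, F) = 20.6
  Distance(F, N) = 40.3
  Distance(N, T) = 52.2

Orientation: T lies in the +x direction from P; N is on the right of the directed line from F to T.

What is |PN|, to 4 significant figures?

25.17

Checks: |FN| = 40.30 ✓; |NT| = 52.20 ✓.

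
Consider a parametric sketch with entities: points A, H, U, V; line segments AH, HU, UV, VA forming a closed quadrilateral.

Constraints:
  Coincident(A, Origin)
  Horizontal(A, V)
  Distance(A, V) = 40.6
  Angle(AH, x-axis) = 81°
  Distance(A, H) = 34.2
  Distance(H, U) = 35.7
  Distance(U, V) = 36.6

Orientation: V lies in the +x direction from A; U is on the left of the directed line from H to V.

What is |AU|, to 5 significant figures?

54.913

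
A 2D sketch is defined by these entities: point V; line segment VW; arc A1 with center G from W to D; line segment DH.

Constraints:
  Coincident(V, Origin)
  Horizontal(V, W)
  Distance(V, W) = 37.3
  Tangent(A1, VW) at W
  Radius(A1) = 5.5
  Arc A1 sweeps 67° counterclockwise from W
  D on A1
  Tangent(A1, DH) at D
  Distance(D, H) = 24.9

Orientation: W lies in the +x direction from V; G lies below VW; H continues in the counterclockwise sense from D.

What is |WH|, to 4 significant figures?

30.15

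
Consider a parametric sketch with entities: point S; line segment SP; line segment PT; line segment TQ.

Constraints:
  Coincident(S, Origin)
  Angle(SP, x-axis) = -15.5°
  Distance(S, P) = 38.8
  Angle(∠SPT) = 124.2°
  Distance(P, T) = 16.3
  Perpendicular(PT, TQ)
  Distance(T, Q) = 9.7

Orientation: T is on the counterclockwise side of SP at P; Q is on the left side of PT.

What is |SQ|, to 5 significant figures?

44.200

S is at the origin; SP runs at -15.5° with length 38.8, so P = 38.8·(cos -15.5°, sin -15.5°) = (37.389, -10.369). ∠SPT = 124.2°, so PT runs at -15.5° + (180° − 124.2°) = 40.300° from the x-axis; with |PT| = 16.3, T = P + 16.3·(cos 40.300°, sin 40.300°) = (49.820, 0.17382). The perpendicularity gives TQ at right angles to PT; with |TQ| = 9.7 on the left of PT, Q = T + 9.7·(-0.64679, 0.76267) = (43.546, 7.5717). Then |SQ| = |Q − S| = 44.200.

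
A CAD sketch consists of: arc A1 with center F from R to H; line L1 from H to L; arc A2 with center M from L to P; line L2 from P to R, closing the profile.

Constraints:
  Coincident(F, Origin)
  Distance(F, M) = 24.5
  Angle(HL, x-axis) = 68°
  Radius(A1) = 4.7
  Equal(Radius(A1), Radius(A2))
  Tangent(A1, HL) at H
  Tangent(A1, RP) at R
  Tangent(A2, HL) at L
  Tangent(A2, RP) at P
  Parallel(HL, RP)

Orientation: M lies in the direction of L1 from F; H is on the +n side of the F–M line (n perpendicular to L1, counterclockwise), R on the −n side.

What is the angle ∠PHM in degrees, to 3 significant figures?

10.1°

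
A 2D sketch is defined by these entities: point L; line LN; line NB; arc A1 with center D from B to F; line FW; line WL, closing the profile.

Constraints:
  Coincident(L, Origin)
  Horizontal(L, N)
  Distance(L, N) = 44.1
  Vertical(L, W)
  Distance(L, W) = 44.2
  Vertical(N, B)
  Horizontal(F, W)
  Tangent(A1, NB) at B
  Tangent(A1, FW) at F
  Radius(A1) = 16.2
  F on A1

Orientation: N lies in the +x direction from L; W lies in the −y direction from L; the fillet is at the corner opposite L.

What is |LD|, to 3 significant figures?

39.5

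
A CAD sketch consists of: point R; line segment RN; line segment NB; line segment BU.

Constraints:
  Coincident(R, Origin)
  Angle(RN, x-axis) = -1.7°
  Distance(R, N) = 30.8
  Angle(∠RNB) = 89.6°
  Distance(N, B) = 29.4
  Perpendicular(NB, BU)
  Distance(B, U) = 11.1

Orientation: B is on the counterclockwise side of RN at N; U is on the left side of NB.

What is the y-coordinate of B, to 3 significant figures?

28.5

R is at the origin; RN runs at -1.7° with length 30.8, so N = 30.8·(cos -1.7°, sin -1.7°) = (30.8, -0.914). ∠RNB = 89.6°, so NB runs at -1.7° + (180° − 89.6°) = 88.7° from the x-axis; with |NB| = 29.4, B = N + 29.4·(cos 88.7°, sin 88.7°) = (31.5, 28.5). So B.y = 28.5.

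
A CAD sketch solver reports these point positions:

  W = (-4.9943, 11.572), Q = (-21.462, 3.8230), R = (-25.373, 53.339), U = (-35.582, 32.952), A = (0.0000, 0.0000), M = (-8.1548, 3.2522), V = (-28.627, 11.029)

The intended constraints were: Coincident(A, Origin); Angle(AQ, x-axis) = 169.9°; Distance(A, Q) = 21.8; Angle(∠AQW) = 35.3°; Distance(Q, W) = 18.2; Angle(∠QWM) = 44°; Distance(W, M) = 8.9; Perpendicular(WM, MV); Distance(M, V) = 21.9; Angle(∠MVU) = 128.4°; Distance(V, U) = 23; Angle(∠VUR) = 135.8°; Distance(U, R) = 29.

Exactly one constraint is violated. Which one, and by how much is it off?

Distance(U, R) = 29 — off by 6.20.

A = (0.00, 0.00) ✓; AQ at 169.9° ✓; |AQ| = 21.80 ✓; ∠AQW = 35.30° ✓; |QW| = 18.20 ✓; ∠QWM = 44.00° ✓; |WM| = 8.900 ✓; ∠(WM, MV) = 90.00° ✓; |MV| = 21.90 ✓; ∠MVU = 128.4° ✓; |VU| = 23.00 ✓; ∠VUR = 135.8° ✓; |UR| = 22.80 ✗.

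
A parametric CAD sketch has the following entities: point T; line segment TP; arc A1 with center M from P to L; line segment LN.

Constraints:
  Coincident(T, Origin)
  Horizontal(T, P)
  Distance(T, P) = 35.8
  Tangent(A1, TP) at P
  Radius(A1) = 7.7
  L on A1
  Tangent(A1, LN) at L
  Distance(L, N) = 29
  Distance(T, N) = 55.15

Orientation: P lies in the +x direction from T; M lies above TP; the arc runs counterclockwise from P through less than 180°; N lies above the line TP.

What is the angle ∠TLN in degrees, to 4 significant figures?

95.36°

Checks: |ML| = 7.700 ✓; ∠(ML, LN) = 90.00° ✓; |LN| = 29.00 ✓; |TN| = 55.15 ✓.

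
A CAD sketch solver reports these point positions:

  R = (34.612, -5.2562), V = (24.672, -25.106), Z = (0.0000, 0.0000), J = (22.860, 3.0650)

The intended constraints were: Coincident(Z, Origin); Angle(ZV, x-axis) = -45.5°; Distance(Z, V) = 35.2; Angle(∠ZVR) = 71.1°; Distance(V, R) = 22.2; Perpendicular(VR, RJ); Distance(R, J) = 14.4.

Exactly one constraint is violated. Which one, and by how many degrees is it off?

Perpendicular(VR, RJ) — off by 8.70°.

Z = (0.00, 0.00) ✓; ZV at -45.50° ✓; |ZV| = 35.20 ✓; ∠ZVR = 71.10° ✓; |VR| = 22.20 ✓; ∠(VR, RJ) = 81.30° ✗; |RJ| = 14.40 ✓.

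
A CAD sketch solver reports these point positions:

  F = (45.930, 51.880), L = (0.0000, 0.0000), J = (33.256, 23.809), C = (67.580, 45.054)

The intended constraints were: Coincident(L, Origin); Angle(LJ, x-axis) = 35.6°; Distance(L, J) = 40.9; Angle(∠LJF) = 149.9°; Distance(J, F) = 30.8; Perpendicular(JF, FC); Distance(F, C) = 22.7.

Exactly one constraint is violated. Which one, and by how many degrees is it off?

Perpendicular(JF, FC) — off by 6.80°.

L = (0.00, 0.00) ✓; LJ at 35.60° ✓; |LJ| = 40.90 ✓; ∠LJF = 149.9° ✓; |JF| = 30.80 ✓; ∠(JF, FC) = 83.20° ✗; |FC| = 22.70 ✓.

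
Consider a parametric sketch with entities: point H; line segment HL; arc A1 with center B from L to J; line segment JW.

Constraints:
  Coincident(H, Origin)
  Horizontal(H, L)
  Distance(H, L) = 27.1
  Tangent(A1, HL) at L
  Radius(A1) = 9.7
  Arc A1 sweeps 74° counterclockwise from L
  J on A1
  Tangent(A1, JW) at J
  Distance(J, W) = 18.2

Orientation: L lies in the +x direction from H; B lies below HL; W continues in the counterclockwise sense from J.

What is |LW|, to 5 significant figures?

28.407

H is at the origin; H and L share the same y with |HL| = 27.1 and L on the +x side, so L = (27.100, 0.0000). The tangent condition forces BL to be normal to HL, so B = L + (0, -9.7) = (27.100, -9.7000). On A1, L sits at bearing 90° from B; a 74° counterclockwise sweep puts J at bearing 164°, so J = B + 9.7·(cos 164°, sin 164°) = (17.776, -7.0263). Since A1 is tangent to JW there, BJ ⟂ JW, so JW runs along (−sin 164°, cos 164°); with |JW| = 18.2, W = (12.759, -24.521). Then |LW| = |W − L| = 28.407.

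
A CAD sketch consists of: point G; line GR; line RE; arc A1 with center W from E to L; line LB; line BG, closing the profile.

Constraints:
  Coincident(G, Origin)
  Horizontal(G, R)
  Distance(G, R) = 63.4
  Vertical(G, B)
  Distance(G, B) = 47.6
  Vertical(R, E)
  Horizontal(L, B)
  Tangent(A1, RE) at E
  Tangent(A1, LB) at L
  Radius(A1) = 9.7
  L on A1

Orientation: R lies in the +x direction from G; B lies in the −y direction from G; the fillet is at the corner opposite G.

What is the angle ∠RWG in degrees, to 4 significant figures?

69.14°

G is at the origin; G and R share the same y with |GR| = 63.4 and R on the +x side, so R = (63.40, 0.000). G and B share the same x with |GB| = 47.6 and B on the −y side, so B = (0.000, -47.60). The virtual corner opposite G is at (63.40, -47.60). The tangent condition forces WE to be normal to RE and the tangent condition forces WL to be normal to LB, with radius 9.7, so the center W sits 9.7 in from both sides at W = (53.70, -37.90). Then cos ∠RWG = WR·WG / (|WR||WG|), giving 69.14°.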